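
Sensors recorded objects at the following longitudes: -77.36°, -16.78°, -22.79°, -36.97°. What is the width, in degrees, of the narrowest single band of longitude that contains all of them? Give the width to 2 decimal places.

60.58°

Sort the longitudes: -77.36°, -36.97°, -22.79°, -16.78°.
Eastward gaps between consecutive values (wrapping around): 40.39°, 14.18°, 6.01°, 299.42°.
Largest gap = 299.42° ⇒ minimal covering band is its complement: 360° − 299.42° = 60.58°.
Band runs from -77.36° eastward to -16.78°.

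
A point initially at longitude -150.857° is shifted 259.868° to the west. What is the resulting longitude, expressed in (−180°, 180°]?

-50.725°

Start at -150.857°; shift −259.868° → -410.725°.
-410.725° lies outside (−180°, 180°]; add 360° → -50.725°.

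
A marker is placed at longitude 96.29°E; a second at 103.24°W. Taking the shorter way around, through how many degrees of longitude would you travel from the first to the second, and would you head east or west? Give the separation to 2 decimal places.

160.47° east

Raw difference: -103.24 − 96.29 = -199.53°.
Normalise into (−180°, 180°]: -199.53° + 360° = 160.47°.
Positive ⇒ the second point lies to the east; separation 160.47°.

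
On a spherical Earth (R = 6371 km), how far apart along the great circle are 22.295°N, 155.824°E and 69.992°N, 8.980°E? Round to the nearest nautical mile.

5089 nmi

Δλ = 8.980 − 155.824 = -146.844°.
Δφ = 69.992 − 22.295 = 47.697°.
a = sin²(Δφ/2) + cos φ₁ · cos φ₂ · sin²(Δλ/2) = 0.454276.
c = 2·atan2(√a, √(1−a)) = 1.47922 rad → d = 6371·c ≈ 9424.11 km ≈ 5088.61 nmi.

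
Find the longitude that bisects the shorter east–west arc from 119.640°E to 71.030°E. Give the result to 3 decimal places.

95.335°E

Signed shortest Δλ from +119.640° to +71.030° is -48.610°.
Midpoint longitude = +119.640° + (-48.610°)/2 = +119.640° − 24.305° = +95.335°.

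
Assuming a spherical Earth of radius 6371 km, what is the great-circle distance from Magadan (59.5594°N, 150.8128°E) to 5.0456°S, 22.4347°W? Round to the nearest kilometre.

Δλ = -22.4347 − 150.8128 = -173.2475°.
Δφ = -5.0456 − 59.5594 = -64.6050°.
a = sin²(Δφ/2) + cos φ₁ · cos φ₂ · sin²(Δλ/2) = 0.788503.
c = 2·atan2(√a, √(1−a)) = 2.18585 rad → d = 6371·c ≈ 13926.08 km.

13926 km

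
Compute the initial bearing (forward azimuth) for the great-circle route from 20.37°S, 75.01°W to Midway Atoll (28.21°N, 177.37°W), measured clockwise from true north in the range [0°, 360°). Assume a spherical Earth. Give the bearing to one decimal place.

Δλ = -177.37 − -75.01 = -102.36°.
θ = atan2( sin Δλ · cos φ₂ , cos φ₁ · sin φ₂ − sin φ₁ · cos φ₂ · cos Δλ )
  = atan2(-0.86080, 0.37749) = -66.321° → normalised to [0°, 360°): 293.679°.

293.7°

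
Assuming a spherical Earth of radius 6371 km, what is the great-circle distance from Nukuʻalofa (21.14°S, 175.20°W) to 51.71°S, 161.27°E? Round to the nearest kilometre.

3960 km

Δλ = 161.27 − -175.20 = 336.47°; wrapped into (−180°, 180°]: -23.53°.
Δφ = -51.71 − -21.14 = -30.57°.
a = sin²(Δφ/2) + cos φ₁ · cos φ₂ · sin²(Δλ/2) = 0.093523.
c = 2·atan2(√a, √(1−a)) = 0.62159 rad → d = 6371·c ≈ 3960.15 km.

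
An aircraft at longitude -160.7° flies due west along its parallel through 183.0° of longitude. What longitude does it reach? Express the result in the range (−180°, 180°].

+16.3°

Start at -160.7°; shift −183.0° → -343.7°.
-343.7° lies outside (−180°, 180°]; add 360° → +16.3°.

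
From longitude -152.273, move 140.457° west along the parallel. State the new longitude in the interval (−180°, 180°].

Start at -152.273°; shift −140.457° → -292.730°.
-292.730° lies outside (−180°, 180°]; add 360° → +67.270°.

+67.270°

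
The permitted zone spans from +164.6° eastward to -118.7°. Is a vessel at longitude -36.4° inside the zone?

No

Band width going east from +164.6° to -118.7°: ((-118.7 − 164.6) mod 360) = 76.7°.
Offset of -36.4° east of the west edge: ((-36.4 − 164.6) mod 360) = 159.0°.
159.0° > 76.7° ⇒ outside.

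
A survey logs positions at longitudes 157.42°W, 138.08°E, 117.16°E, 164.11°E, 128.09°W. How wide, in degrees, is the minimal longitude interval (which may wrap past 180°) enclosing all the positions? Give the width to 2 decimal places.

114.75°

Sort the longitudes: -157.42°, -128.09°, +117.16°, +138.08°, +164.11°.
Eastward gaps between consecutive values (wrapping around): 29.33°, 245.25°, 20.92°, 26.03°, 38.47°.
Largest gap = 245.25° ⇒ minimal covering band is its complement: 360° − 245.25° = 114.75°.
Band runs from +117.16° eastward to -128.09°, crossing the antimeridian.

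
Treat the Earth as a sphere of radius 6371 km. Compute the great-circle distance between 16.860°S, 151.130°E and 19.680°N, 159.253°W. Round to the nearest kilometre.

Δλ = -159.253 − 151.130 = -310.383°; wrapped into (−180°, 180°]: 49.617°.
Δφ = 19.680 − -16.860 = 36.540°.
a = sin²(Δφ/2) + cos φ₁ · cos φ₂ · sin²(Δλ/2) = 0.256923.
c = 2·atan2(√a, √(1−a)) = 1.06311 rad → d = 6371·c ≈ 6773.10 km.

6773 km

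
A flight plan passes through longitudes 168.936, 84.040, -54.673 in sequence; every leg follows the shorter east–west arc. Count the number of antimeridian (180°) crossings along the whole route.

0

Leg 1: +168.936° → +84.040°, shortest Δλ = -84.896° (west) — does not cross 180°.
Leg 2: +84.040° → -54.673°, shortest Δλ = -138.713° (west) — does not cross 180°.
Total crossings: 0.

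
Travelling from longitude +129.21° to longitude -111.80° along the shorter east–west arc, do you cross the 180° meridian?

Naïve |-111.80 − 129.21| = 241.01° > 180°, so the shorter arc goes the other way round — across 180°.
Signed shortest Δλ = ((-111.80 − 129.21 + 180) mod 360) − 180 = 118.99°.
Going east by 118.99° from +129.21° passes through 180° before reaching -111.80°.

Yes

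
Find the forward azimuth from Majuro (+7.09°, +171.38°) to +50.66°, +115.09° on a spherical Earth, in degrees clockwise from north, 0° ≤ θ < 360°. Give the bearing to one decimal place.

323.9°

Δλ = 115.09 − 171.38 = -56.29°.
θ = atan2( sin Δλ · cos φ₂ , cos φ₁ · sin φ₂ − sin φ₁ · cos φ₂ · cos Δλ )
  = atan2(-0.52733, 0.72406) = -36.066° → normalised to [0°, 360°): 323.934°.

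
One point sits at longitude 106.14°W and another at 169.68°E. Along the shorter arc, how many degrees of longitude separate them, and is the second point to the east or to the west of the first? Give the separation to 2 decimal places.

Raw difference: 169.68 − -106.14 = 275.82°.
Normalise into (−180°, 180°]: 275.82° − 360° = -84.18°.
Negative ⇒ the second point lies to the west; separation 84.18°.

84.18° west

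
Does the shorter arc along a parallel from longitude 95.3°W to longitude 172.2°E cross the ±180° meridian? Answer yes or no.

Yes

Naïve |172.2 − -95.3| = 267.5° > 180°, so the shorter arc goes the other way round — across 180°.
Signed shortest Δλ = ((172.2 − -95.3 + 180) mod 360) − 180 = -92.5°.
Going west by 92.5° from -95.3° passes through 180° before reaching +172.2°.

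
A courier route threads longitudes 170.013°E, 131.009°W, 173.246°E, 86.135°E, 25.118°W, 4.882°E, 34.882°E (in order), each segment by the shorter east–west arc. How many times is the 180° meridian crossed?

2

Leg 1: +170.013° → -131.009°, shortest Δλ = 58.978° (east) — crosses 180°.
Leg 2: -131.009° → +173.246°, shortest Δλ = -55.745° (west) — crosses 180°.
Leg 3: +173.246° → +86.135°, shortest Δλ = -87.111° (west) — does not cross 180°.
Leg 4: +86.135° → -25.118°, shortest Δλ = -111.253° (west) — does not cross 180°.
Leg 5: -25.118° → +4.882°, shortest Δλ = 30.0° (east) — does not cross 180°.
Leg 6: +4.882° → +34.882°, shortest Δλ = 30.0° (east) — does not cross 180°.
Total crossings: 2.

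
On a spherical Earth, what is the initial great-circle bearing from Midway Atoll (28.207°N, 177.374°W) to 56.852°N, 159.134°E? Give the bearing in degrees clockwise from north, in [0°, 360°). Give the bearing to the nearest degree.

Δλ = 159.134 − -177.374 = 336.508°; wrapped into (−180°, 180°]: -23.492°.
θ = atan2( sin Δλ · cos φ₂ , cos φ₁ · sin φ₂ − sin φ₁ · cos φ₂ · cos Δλ )
  = atan2(-0.21797, 0.50080) = -23.520° → normalised to [0°, 360°): 336.480°.

336°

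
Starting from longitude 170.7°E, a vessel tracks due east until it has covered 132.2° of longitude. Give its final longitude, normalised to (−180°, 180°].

Start at +170.7°; shift +132.2° → +302.9°.
+302.9° lies outside (−180°, 180°]; subtract 360° → -57.1°.

57.1°W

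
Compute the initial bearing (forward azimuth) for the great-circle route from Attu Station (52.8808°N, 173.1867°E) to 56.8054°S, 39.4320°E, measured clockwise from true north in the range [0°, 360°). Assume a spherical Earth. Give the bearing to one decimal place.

242.8°

Δλ = 39.4320 − 173.1867 = -133.7547°.
θ = atan2( sin Δλ · cos φ₂ , cos φ₁ · sin φ₂ − sin φ₁ · cos φ₂ · cos Δλ )
  = atan2(-0.39545, -0.20309) = -117.183° → normalised to [0°, 360°): 242.817°.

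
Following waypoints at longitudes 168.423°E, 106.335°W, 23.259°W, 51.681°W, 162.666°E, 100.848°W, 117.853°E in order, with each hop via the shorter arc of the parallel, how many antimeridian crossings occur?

Leg 1: +168.423° → -106.335°, shortest Δλ = 85.242° (east) — crosses 180°.
Leg 2: -106.335° → -23.259°, shortest Δλ = 83.076° (east) — does not cross 180°.
Leg 3: -23.259° → -51.681°, shortest Δλ = -28.422° (west) — does not cross 180°.
Leg 4: -51.681° → +162.666°, shortest Δλ = -145.653° (west) — crosses 180°.
Leg 5: +162.666° → -100.848°, shortest Δλ = 96.486° (east) — crosses 180°.
Leg 6: -100.848° → +117.853°, shortest Δλ = -141.299° (west) — crosses 180°.
Total crossings: 4.

4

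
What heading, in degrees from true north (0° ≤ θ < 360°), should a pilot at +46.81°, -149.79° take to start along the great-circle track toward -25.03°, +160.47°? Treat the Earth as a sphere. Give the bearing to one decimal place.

224.0°

Δλ = 160.47 − -149.79 = 310.26°; wrapped into (−180°, 180°]: -49.74°.
θ = atan2( sin Δλ · cos φ₂ , cos φ₁ · sin φ₂ − sin φ₁ · cos φ₂ · cos Δλ )
  = atan2(-0.69145, -0.71650) = -136.019° → normalised to [0°, 360°): 223.981°.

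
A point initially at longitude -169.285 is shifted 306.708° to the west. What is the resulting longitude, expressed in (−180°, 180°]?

-115.993°

Start at -169.285°; shift −306.708° → -475.993°.
-475.993° lies outside (−180°, 180°]; add 360° → -115.993°.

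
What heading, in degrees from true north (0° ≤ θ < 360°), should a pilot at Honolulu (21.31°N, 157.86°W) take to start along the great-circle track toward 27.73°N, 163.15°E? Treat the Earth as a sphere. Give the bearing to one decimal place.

Δλ = 163.15 − -157.86 = 321.01°; wrapped into (−180°, 180°]: -38.99°.
θ = atan2( sin Δλ · cos φ₂ , cos φ₁ · sin φ₂ − sin φ₁ · cos φ₂ · cos Δλ )
  = atan2(-0.55692, 0.18347) = -71.767° → normalised to [0°, 360°): 288.233°.

288.2°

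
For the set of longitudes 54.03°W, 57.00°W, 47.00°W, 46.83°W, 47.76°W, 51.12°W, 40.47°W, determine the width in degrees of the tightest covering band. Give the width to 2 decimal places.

16.53°

Sort the longitudes: -57.00°, -54.03°, -51.12°, -47.76°, -47.00°, -46.83°, -40.47°.
Eastward gaps between consecutive values (wrapping around): 2.97°, 2.91°, 3.36°, 0.76°, 0.17°, 6.36°, 343.47°.
Largest gap = 343.47° ⇒ minimal covering band is its complement: 360° − 343.47° = 16.53°.
Band runs from -57.00° eastward to -40.47°.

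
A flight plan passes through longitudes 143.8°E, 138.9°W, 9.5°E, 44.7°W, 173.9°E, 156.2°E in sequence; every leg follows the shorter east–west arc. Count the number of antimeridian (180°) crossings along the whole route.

2

Leg 1: +143.8° → -138.9°, shortest Δλ = 77.3° (east) — crosses 180°.
Leg 2: -138.9° → +9.5°, shortest Δλ = 148.4° (east) — does not cross 180°.
Leg 3: +9.5° → -44.7°, shortest Δλ = -54.2° (west) — does not cross 180°.
Leg 4: -44.7° → +173.9°, shortest Δλ = -141.4° (west) — crosses 180°.
Leg 5: +173.9° → +156.2°, shortest Δλ = -17.7° (west) — does not cross 180°.
Total crossings: 2.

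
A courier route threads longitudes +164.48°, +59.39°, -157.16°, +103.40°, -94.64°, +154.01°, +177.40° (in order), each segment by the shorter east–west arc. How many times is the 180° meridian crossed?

4

Leg 1: +164.48° → +59.39°, shortest Δλ = -105.09° (west) — does not cross 180°.
Leg 2: +59.39° → -157.16°, shortest Δλ = 143.45° (east) — crosses 180°.
Leg 3: -157.16° → +103.40°, shortest Δλ = -99.44° (west) — crosses 180°.
Leg 4: +103.40° → -94.64°, shortest Δλ = 161.96° (east) — crosses 180°.
Leg 5: -94.64° → +154.01°, shortest Δλ = -111.35° (west) — crosses 180°.
Leg 6: +154.01° → +177.40°, shortest Δλ = 23.39° (east) — does not cross 180°.
Total crossings: 4.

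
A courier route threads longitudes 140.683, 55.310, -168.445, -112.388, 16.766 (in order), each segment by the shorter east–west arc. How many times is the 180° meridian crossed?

Leg 1: +140.683° → +55.310°, shortest Δλ = -85.373° (west) — does not cross 180°.
Leg 2: +55.310° → -168.445°, shortest Δλ = 136.245° (east) — crosses 180°.
Leg 3: -168.445° → -112.388°, shortest Δλ = 56.057° (east) — does not cross 180°.
Leg 4: -112.388° → +16.766°, shortest Δλ = 129.154° (east) — does not cross 180°.
Total crossings: 1.

1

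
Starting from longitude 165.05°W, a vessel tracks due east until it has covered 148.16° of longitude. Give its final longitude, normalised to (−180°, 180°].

16.89°W

Start at -165.05°; shift +148.16° → -16.89°.
-16.89° already lies in (−180°, 180°].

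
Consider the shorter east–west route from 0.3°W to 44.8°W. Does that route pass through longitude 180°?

Signed shortest Δλ = ((-44.8 − -0.3 + 180) mod 360) − 180 = -44.5°.
Going west by 44.5° from -0.3° reaches -44.8° without touching 180°.

No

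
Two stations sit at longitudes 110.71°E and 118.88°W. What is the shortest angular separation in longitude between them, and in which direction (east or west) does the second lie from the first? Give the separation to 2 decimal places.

Raw difference: -118.88 − 110.71 = -229.59°.
Normalise into (−180°, 180°]: -229.59° + 360° = 130.41°.
Positive ⇒ the second point lies to the east; separation 130.41°.

130.41° east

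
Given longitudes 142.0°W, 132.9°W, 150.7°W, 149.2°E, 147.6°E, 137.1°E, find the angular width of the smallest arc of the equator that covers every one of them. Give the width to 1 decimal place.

90.0°

Sort the longitudes: -150.7°, -142.0°, -132.9°, +137.1°, +147.6°, +149.2°.
Eastward gaps between consecutive values (wrapping around): 8.7°, 9.1°, 270.0°, 10.5°, 1.6°, 60.1°.
Largest gap = 270.0° ⇒ minimal covering band is its complement: 360° − 270.0° = 90.0°.
Band runs from +137.1° eastward to -132.9°, crossing the antimeridian.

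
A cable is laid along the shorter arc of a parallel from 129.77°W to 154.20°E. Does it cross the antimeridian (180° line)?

Naïve |154.20 − -129.77| = 283.97° > 180°, so the shorter arc goes the other way round — across 180°.
Signed shortest Δλ = ((154.20 − -129.77 + 180) mod 360) − 180 = -76.03°.
Going west by 76.03° from -129.77° passes through 180° before reaching +154.20°.

Yes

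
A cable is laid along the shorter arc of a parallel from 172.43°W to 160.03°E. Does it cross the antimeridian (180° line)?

Yes

Naïve |160.03 − -172.43| = 332.46° > 180°, so the shorter arc goes the other way round — across 180°.
Signed shortest Δλ = ((160.03 − -172.43 + 180) mod 360) − 180 = -27.54°.
Going west by 27.54° from -172.43° passes through 180° before reaching +160.03°.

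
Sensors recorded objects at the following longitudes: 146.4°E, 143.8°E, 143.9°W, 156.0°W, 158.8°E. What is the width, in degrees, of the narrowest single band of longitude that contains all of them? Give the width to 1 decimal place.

Sort the longitudes: -156.0°, -143.9°, +143.8°, +146.4°, +158.8°.
Eastward gaps between consecutive values (wrapping around): 12.1°, 287.7°, 2.6°, 12.4°, 45.2°.
Largest gap = 287.7° ⇒ minimal covering band is its complement: 360° − 287.7° = 72.3°.
Band runs from +143.8° eastward to -143.9°, crossing the antimeridian.

72.3°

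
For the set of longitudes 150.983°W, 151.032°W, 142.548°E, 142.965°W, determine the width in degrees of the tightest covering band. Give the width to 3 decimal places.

Sort the longitudes: -151.032°, -150.983°, -142.965°, +142.548°.
Eastward gaps between consecutive values (wrapping around): 0.049°, 8.018°, 285.513°, 66.420°.
Largest gap = 285.513° ⇒ minimal covering band is its complement: 360° − 285.513° = 74.487°.
Band runs from +142.548° eastward to -142.965°, crossing the antimeridian.

74.487°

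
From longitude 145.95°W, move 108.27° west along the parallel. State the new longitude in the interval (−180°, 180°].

105.78°E

Start at -145.95°; shift −108.27° → -254.22°.
-254.22° lies outside (−180°, 180°]; add 360° → +105.78°.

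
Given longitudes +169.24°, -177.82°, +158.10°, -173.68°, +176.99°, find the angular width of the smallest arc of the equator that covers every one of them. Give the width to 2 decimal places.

Sort the longitudes: -177.82°, -173.68°, +158.10°, +169.24°, +176.99°.
Eastward gaps between consecutive values (wrapping around): 4.14°, 331.78°, 11.14°, 7.75°, 5.19°.
Largest gap = 331.78° ⇒ minimal covering band is its complement: 360° − 331.78° = 28.22°.
Band runs from +158.10° eastward to -173.68°, crossing the antimeridian.

28.22°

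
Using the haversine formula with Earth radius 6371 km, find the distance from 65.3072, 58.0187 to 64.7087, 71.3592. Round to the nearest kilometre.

Δλ = 71.3592 − 58.0187 = 13.3405°.
Δφ = 64.7087 − 65.3072 = -0.5985°.
a = sin²(Δφ/2) + cos φ₁ · cos φ₂ · sin²(Δλ/2) = 0.002435.
c = 2·atan2(√a, √(1−a)) = 0.09874 rad → d = 6371·c ≈ 629.05 km.

629 km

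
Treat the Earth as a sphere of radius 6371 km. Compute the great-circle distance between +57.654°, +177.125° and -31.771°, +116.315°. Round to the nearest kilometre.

Δλ = 116.315 − 177.125 = -60.810°.
Δφ = -31.771 − 57.654 = -89.425°.
a = sin²(Δφ/2) + cos φ₁ · cos φ₂ · sin²(Δλ/2) = 0.611493.
c = 2·atan2(√a, √(1−a)) = 1.79567 rad → d = 6371·c ≈ 11440.24 km.

11440 km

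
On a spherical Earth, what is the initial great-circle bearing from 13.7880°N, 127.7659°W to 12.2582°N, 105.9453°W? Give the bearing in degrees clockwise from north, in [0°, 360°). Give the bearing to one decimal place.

91.6°

Δλ = -105.9453 − -127.7659 = 21.8206°.
θ = atan2( sin Δλ · cos φ₂ , cos φ₁ · sin φ₂ − sin φ₁ · cos φ₂ · cos Δλ )
  = atan2(0.36323, -0.01001) = 91.579° → normalised to [0°, 360°): 91.579°.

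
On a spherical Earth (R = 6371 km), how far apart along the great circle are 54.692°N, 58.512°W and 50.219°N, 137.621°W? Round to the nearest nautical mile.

Δλ = -137.621 − -58.512 = -79.109°.
Δφ = 50.219 − 54.692 = -4.473°.
a = sin²(Δφ/2) + cos φ₁ · cos φ₂ · sin²(Δλ/2) = 0.151495.
c = 2·atan2(√a, √(1−a)) = 0.79958 rad → d = 6371·c ≈ 5094.10 km ≈ 2750.60 nmi.

2751 nmi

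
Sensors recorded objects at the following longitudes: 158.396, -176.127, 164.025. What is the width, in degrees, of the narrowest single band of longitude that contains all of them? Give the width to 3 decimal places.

25.477°

Sort the longitudes: -176.127°, +158.396°, +164.025°.
Eastward gaps between consecutive values (wrapping around): 334.523°, 5.629°, 19.848°.
Largest gap = 334.523° ⇒ minimal covering band is its complement: 360° − 334.523° = 25.477°.
Band runs from +158.396° eastward to -176.127°, crossing the antimeridian.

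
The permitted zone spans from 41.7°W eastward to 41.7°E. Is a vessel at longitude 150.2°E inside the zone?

No

Band width going east from -41.7° to +41.7°: ((41.7 − -41.7) mod 360) = 83.4°.
Offset of +150.2° east of the west edge: ((150.2 − -41.7) mod 360) = 191.9°.
191.9° > 83.4° ⇒ outside.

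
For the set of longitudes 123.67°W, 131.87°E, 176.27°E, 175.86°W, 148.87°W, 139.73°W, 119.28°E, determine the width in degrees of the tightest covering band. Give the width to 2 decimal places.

Sort the longitudes: -175.86°, -148.87°, -139.73°, -123.67°, +119.28°, +131.87°, +176.27°.
Eastward gaps between consecutive values (wrapping around): 26.99°, 9.14°, 16.06°, 242.95°, 12.59°, 44.40°, 7.87°.
Largest gap = 242.95° ⇒ minimal covering band is its complement: 360° − 242.95° = 117.05°.
Band runs from +119.28° eastward to -123.67°, crossing the antimeridian.

117.05°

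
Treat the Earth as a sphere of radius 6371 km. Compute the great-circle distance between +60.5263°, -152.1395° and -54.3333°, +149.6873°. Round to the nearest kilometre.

Δλ = 149.6873 − -152.1395 = 301.8268°; wrapped into (−180°, 180°]: -58.1732°.
Δφ = -54.3333 − 60.5263 = -114.8596°.
a = sin²(Δφ/2) + cos φ₁ · cos φ₂ · sin²(Δλ/2) = 0.777995.
c = 2·atan2(√a, √(1−a)) = 2.16035 rad → d = 6371·c ≈ 13763.60 km.

13764 km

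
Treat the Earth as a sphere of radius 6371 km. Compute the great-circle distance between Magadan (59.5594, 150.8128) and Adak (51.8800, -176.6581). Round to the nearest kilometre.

2181 km

Δλ = -176.6581 − 150.8128 = -327.4709°; wrapped into (−180°, 180°]: 32.5291°.
Δφ = 51.8800 − 59.5594 = -7.6794°.
a = sin²(Δφ/2) + cos φ₁ · cos φ₂ · sin²(Δλ/2) = 0.029017.
c = 2·atan2(√a, √(1−a)) = 0.34236 rad → d = 6371·c ≈ 2181.17 km.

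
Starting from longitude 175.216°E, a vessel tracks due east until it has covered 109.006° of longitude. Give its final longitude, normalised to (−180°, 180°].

Start at +175.216°; shift +109.006° → +284.222°.
+284.222° lies outside (−180°, 180°]; subtract 360° → -75.778°.

75.778°W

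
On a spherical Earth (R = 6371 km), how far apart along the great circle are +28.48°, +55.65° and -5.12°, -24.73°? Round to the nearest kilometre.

9345 km

Δλ = -24.73 − 55.65 = -80.38°.
Δφ = -5.12 − 28.48 = -33.60°.
a = sin²(Δφ/2) + cos φ₁ · cos φ₂ · sin²(Δλ/2) = 0.448126.
c = 2·atan2(√a, √(1−a)) = 1.46686 rad → d = 6371·c ≈ 9345.37 km.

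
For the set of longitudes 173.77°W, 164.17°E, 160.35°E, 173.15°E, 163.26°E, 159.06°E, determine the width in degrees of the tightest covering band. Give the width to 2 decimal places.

Sort the longitudes: -173.77°, +159.06°, +160.35°, +163.26°, +164.17°, +173.15°.
Eastward gaps between consecutive values (wrapping around): 332.83°, 1.29°, 2.91°, 0.91°, 8.98°, 13.08°.
Largest gap = 332.83° ⇒ minimal covering band is its complement: 360° − 332.83° = 27.17°.
Band runs from +159.06° eastward to -173.77°, crossing the antimeridian.

27.17°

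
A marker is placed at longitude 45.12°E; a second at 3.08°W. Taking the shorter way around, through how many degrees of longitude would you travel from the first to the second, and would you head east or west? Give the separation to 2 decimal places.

Raw difference: -3.08 − 45.12 = -48.2°.
Normalise into (−180°, 180°]: -48.2° stays -48.2°.
Negative ⇒ the second point lies to the west; separation 48.20°.

48.20° west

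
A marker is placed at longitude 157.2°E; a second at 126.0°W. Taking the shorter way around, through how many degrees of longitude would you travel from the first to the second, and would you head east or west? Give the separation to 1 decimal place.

76.8° east

Raw difference: -126.0 − 157.2 = -283.2°.
Normalise into (−180°, 180°]: -283.2° + 360° = 76.8°.
Positive ⇒ the second point lies to the east; separation 76.8°.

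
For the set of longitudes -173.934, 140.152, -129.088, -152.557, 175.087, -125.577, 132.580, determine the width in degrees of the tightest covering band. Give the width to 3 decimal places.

101.843°

Sort the longitudes: -173.934°, -152.557°, -129.088°, -125.577°, +132.580°, +140.152°, +175.087°.
Eastward gaps between consecutive values (wrapping around): 21.377°, 23.469°, 3.511°, 258.157°, 7.572°, 34.935°, 10.979°.
Largest gap = 258.157° ⇒ minimal covering band is its complement: 360° − 258.157° = 101.843°.
Band runs from +132.580° eastward to -125.577°, crossing the antimeridian.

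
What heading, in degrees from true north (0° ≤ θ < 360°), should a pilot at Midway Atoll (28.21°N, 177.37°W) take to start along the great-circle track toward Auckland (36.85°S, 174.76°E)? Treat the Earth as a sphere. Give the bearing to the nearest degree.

187°

Δλ = 174.76 − -177.37 = 352.13°; wrapped into (−180°, 180°]: -7.87°.
θ = atan2( sin Δλ · cos φ₂ , cos φ₁ · sin φ₂ − sin φ₁ · cos φ₂ · cos Δλ )
  = atan2(-0.10957, -0.90319) = -173.083° → normalised to [0°, 360°): 186.917°.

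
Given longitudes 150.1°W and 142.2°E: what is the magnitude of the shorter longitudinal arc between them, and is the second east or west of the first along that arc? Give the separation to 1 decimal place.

67.7° west

Raw difference: 142.2 − -150.1 = 292.3°.
Normalise into (−180°, 180°]: 292.3° − 360° = -67.7°.
Negative ⇒ the second point lies to the west; separation 67.7°.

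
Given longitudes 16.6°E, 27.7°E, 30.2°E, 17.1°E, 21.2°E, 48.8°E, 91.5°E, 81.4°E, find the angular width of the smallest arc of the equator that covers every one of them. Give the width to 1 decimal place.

74.9°

Sort the longitudes: +16.6°, +17.1°, +21.2°, +27.7°, +30.2°, +48.8°, +81.4°, +91.5°.
Eastward gaps between consecutive values (wrapping around): 0.5°, 4.1°, 6.5°, 2.5°, 18.6°, 32.6°, 10.1°, 285.1°.
Largest gap = 285.1° ⇒ minimal covering band is its complement: 360° − 285.1° = 74.9°.
Band runs from +16.6° eastward to +91.5°.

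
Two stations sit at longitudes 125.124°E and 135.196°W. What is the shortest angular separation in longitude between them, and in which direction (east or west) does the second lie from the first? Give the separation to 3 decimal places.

99.680° east

Raw difference: -135.196 − 125.124 = -260.32°.
Normalise into (−180°, 180°]: -260.32° + 360° = 99.68°.
Positive ⇒ the second point lies to the east; separation 99.680°.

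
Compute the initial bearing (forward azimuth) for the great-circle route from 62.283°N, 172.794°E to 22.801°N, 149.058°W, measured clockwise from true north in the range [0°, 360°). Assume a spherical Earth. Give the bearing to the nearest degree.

Δλ = -149.058 − 172.794 = -321.852°; wrapped into (−180°, 180°]: 38.148°.
θ = atan2( sin Δλ · cos φ₂ , cos φ₁ · sin φ₂ − sin φ₁ · cos φ₂ · cos Δλ )
  = atan2(0.56943, -0.46154) = 129.026° → normalised to [0°, 360°): 129.026°.

129°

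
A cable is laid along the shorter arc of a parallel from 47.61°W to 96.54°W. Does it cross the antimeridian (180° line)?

No

Signed shortest Δλ = ((-96.54 − -47.61 + 180) mod 360) − 180 = -48.93°.
Going west by 48.93° from -47.61° reaches -96.54° without touching 180°.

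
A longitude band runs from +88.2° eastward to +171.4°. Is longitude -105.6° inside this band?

Band width going east from +88.2° to +171.4°: ((171.4 − 88.2) mod 360) = 83.2°.
Offset of -105.6° east of the west edge: ((-105.6 − 88.2) mod 360) = 166.2°.
166.2° > 83.2° ⇒ outside.

No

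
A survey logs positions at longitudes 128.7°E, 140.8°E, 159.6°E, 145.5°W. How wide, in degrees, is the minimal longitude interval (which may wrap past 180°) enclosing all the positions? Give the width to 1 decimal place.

Sort the longitudes: -145.5°, +128.7°, +140.8°, +159.6°.
Eastward gaps between consecutive values (wrapping around): 274.2°, 12.1°, 18.8°, 54.9°.
Largest gap = 274.2° ⇒ minimal covering band is its complement: 360° − 274.2° = 85.8°.
Band runs from +128.7° eastward to -145.5°, crossing the antimeridian.

85.8°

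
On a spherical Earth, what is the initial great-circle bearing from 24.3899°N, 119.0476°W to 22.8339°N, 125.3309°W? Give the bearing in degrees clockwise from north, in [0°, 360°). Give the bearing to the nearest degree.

Δλ = -125.3309 − -119.0476 = -6.2833°.
θ = atan2( sin Δλ · cos φ₂ , cos φ₁ · sin φ₂ − sin φ₁ · cos φ₂ · cos Δλ )
  = atan2(-0.10087, -0.02487) = -103.849° → normalised to [0°, 360°): 256.151°.

256°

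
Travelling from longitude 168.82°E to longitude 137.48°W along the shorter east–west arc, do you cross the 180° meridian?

Yes

Naïve |-137.48 − 168.82| = 306.3° > 180°, so the shorter arc goes the other way round — across 180°.
Signed shortest Δλ = ((-137.48 − 168.82 + 180) mod 360) − 180 = 53.7°.
Going east by 53.7° from +168.82° passes through 180° before reaching -137.48°.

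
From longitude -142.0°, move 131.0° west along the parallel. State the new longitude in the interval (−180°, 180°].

Start at -142.0°; shift −131.0° → -273.0°.
-273.0° lies outside (−180°, 180°]; add 360° → +87.0°.

+87.0°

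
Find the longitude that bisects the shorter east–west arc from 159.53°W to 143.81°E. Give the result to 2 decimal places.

Signed shortest Δλ from -159.53° to +143.81° is -56.66°.
Midpoint longitude = -159.53° + (-56.66°)/2 = -159.53° − 28.33° = -187.86°.
Normalise into (−180°, 180°]: +172.14°.
(The naïve average (-159.53 + +143.81)/2 = -7.86° is on the wrong side of the globe.)

172.14°E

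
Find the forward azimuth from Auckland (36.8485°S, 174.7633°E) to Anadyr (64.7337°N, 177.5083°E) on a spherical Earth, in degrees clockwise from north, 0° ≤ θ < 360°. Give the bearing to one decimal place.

Δλ = 177.5083 − 174.7633 = 2.7450°.
θ = atan2( sin Δλ · cos φ₂ , cos φ₁ · sin φ₂ − sin φ₁ · cos φ₂ · cos Δλ )
  = atan2(0.02044, 0.97934) = 1.196° → normalised to [0°, 360°): 1.196°.

1.2°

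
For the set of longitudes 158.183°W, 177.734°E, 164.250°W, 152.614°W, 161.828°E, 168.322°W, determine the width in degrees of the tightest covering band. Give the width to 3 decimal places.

45.558°

Sort the longitudes: -168.322°, -164.250°, -158.183°, -152.614°, +161.828°, +177.734°.
Eastward gaps between consecutive values (wrapping around): 4.072°, 6.067°, 5.569°, 314.442°, 15.906°, 13.944°.
Largest gap = 314.442° ⇒ minimal covering band is its complement: 360° − 314.442° = 45.558°.
Band runs from +161.828° eastward to -152.614°, crossing the antimeridian.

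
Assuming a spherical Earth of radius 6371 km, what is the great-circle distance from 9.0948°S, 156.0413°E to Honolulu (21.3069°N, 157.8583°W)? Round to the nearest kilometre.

Δλ = -157.8583 − 156.0413 = -313.8996°; wrapped into (−180°, 180°]: 46.1004°.
Δφ = 21.3069 − -9.0948 = 30.4017°.
a = sin²(Δφ/2) + cos φ₁ · cos φ₂ · sin²(Δλ/2) = 0.209778.
c = 2·atan2(√a, √(1−a)) = 0.95152 rad → d = 6371·c ≈ 6062.15 km.

6062 km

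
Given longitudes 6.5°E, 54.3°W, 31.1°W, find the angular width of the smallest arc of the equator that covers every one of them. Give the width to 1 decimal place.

Sort the longitudes: -54.3°, -31.1°, +6.5°.
Eastward gaps between consecutive values (wrapping around): 23.2°, 37.6°, 299.2°.
Largest gap = 299.2° ⇒ minimal covering band is its complement: 360° − 299.2° = 60.8°.
Band runs from -54.3° eastward to +6.5°.

60.8°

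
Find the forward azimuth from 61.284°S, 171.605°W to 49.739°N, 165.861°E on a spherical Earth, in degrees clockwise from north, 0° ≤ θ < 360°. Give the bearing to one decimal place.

344.5°

Δλ = 165.861 − -171.605 = 337.466°; wrapped into (−180°, 180°]: -22.534°.
θ = atan2( sin Δλ · cos φ₂ , cos φ₁ · sin φ₂ − sin φ₁ · cos φ₂ · cos Δλ )
  = atan2(-0.24767, 0.89016) = -15.548° → normalised to [0°, 360°): 344.452°.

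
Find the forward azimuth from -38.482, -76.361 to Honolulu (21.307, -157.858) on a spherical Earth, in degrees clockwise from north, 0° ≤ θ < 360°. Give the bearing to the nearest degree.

Δλ = -157.858 − -76.361 = -81.497°.
θ = atan2( sin Δλ · cos φ₂ , cos φ₁ · sin φ₂ − sin φ₁ · cos φ₂ · cos Δλ )
  = atan2(-0.92141, 0.37016) = -68.113° → normalised to [0°, 360°): 291.887°.

292°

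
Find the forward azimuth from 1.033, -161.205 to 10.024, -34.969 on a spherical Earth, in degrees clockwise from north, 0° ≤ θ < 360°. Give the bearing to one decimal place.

Δλ = -34.969 − -161.205 = 126.236°.
θ = atan2( sin Δλ · cos φ₂ , cos φ₁ · sin φ₂ − sin φ₁ · cos φ₂ · cos Δλ )
  = atan2(0.79428, 0.18453) = 76.921° → normalised to [0°, 360°): 76.921°.

76.9°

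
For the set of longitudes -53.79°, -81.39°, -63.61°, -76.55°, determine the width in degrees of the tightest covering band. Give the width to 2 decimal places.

27.60°

Sort the longitudes: -81.39°, -76.55°, -63.61°, -53.79°.
Eastward gaps between consecutive values (wrapping around): 4.84°, 12.94°, 9.82°, 332.40°.
Largest gap = 332.40° ⇒ minimal covering band is its complement: 360° − 332.40° = 27.60°.
Band runs from -81.39° eastward to -53.79°.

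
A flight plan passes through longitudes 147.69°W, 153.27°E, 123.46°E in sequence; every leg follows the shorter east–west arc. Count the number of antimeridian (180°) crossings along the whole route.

1

Leg 1: -147.69° → +153.27°, shortest Δλ = -59.04° (west) — crosses 180°.
Leg 2: +153.27° → +123.46°, shortest Δλ = -29.81° (west) — does not cross 180°.
Total crossings: 1.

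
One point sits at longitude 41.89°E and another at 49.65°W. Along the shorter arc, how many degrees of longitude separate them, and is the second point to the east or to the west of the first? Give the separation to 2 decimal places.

91.54° west

Raw difference: -49.65 − 41.89 = -91.54°.
Normalise into (−180°, 180°]: -91.54° stays -91.54°.
Negative ⇒ the second point lies to the west; separation 91.54°.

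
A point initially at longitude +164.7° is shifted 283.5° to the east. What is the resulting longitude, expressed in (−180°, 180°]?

Start at +164.7°; shift +283.5° → +448.2°.
+448.2° lies outside (−180°, 180°]; subtract 360° → +88.2°.

+88.2°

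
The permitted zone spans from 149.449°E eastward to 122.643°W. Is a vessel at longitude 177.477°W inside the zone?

Yes

Band width going east from +149.449° to -122.643°: ((-122.643 − 149.449) mod 360) = 87.908°.
Offset of -177.477° east of the west edge: ((-177.477 − 149.449) mod 360) = 33.074°.
33.074° ≤ 87.908° ⇒ inside.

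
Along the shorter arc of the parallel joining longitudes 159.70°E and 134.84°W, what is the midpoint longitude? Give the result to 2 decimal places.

Signed shortest Δλ from +159.70° to -134.84° is +65.46°.
Midpoint longitude = +159.70° + (+65.46°)/2 = +159.70° + 32.73° = +192.43°.
Normalise into (−180°, 180°]: -167.57°.
(The naïve average (+159.70 + -134.84)/2 = 12.43° is on the wrong side of the globe.)

167.57°W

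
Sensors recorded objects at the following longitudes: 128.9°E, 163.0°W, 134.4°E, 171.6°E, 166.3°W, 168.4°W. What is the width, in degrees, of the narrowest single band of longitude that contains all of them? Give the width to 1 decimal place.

68.1°

Sort the longitudes: -168.4°, -166.3°, -163.0°, +128.9°, +134.4°, +171.6°.
Eastward gaps between consecutive values (wrapping around): 2.1°, 3.3°, 291.9°, 5.5°, 37.2°, 20.0°.
Largest gap = 291.9° ⇒ minimal covering band is its complement: 360° − 291.9° = 68.1°.
Band runs from +128.9° eastward to -163.0°, crossing the antimeridian.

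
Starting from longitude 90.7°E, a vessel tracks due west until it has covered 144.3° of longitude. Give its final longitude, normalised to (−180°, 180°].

Start at +90.7°; shift −144.3° → -53.6°.
-53.6° already lies in (−180°, 180°].

53.6°W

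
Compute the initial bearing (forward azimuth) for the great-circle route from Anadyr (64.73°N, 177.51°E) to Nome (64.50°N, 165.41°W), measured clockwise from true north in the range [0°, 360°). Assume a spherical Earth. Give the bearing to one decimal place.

Δλ = -165.41 − 177.51 = -342.92°; wrapped into (−180°, 180°]: 17.08°.
θ = atan2( sin Δλ · cos φ₂ , cos φ₁ · sin φ₂ − sin φ₁ · cos φ₂ · cos Δλ )
  = atan2(0.12644, 0.01316) = 84.060° → normalised to [0°, 360°): 84.060°.

84.1°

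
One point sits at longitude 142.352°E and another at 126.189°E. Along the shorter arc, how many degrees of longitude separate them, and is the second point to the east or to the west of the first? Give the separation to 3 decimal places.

16.163° west

Raw difference: 126.189 − 142.352 = -16.163°.
Normalise into (−180°, 180°]: -16.163° stays -16.163°.
Negative ⇒ the second point lies to the west; separation 16.163°.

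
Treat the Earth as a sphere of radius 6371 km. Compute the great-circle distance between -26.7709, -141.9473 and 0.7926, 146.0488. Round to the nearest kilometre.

Δλ = 146.0488 − -141.9473 = 287.9961°; wrapped into (−180°, 180°]: -72.0039°.
Δφ = 0.7926 − -26.7709 = 27.5635°.
a = sin²(Δφ/2) + cos φ₁ · cos φ₂ · sin²(Δλ/2) = 0.365210.
c = 2·atan2(√a, √(1−a)) = 1.29784 rad → d = 6371·c ≈ 8268.54 km.

8269 km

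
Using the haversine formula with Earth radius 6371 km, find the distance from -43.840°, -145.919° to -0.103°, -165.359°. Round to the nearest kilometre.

Δλ = -165.359 − -145.919 = -19.440°.
Δφ = -0.103 − -43.840 = 43.737°.
a = sin²(Δφ/2) + cos φ₁ · cos φ₂ · sin²(Δλ/2) = 0.159299.
c = 2·atan2(√a, √(1−a)) = 0.82112 rad → d = 6371·c ≈ 5231.36 km.

5231 km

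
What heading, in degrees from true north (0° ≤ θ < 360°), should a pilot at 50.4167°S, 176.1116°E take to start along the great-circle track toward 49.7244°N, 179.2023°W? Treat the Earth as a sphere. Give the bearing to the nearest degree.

3°

Δλ = -179.2023 − 176.1116 = -355.3139°; wrapped into (−180°, 180°]: 4.6861°.
θ = atan2( sin Δλ · cos φ₂ , cos φ₁ · sin φ₂ − sin φ₁ · cos φ₂ · cos Δλ )
  = atan2(0.05281, 0.98271) = 3.076° → normalised to [0°, 360°): 3.076°.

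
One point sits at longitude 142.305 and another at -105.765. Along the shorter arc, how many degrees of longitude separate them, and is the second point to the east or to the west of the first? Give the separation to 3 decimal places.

Raw difference: -105.765 − 142.305 = -248.07°.
Normalise into (−180°, 180°]: -248.07° + 360° = 111.93°.
Positive ⇒ the second point lies to the east; separation 111.930°.

111.930° east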